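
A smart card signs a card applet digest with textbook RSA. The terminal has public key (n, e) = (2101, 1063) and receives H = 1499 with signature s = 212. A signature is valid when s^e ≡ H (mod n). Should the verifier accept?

reject

Squares mod 2101: s^1≡212, s^2≡823, s^4≡807, s^8≡2040, s^16≡1620, s^32≡251, s^64≡2072, s^128≡841, s^256≡1345, s^512≡64, s^1024≡1995
1063 = 1024 + 32 + 4 + 2 + 1, so s^1063 ≡ 1995·251·807·823·212 ≡ 302 (mod 2101)
302 ≠ 1499, so verification fails.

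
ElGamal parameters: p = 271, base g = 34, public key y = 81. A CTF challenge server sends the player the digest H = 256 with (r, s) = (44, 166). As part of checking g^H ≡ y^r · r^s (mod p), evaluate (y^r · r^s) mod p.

139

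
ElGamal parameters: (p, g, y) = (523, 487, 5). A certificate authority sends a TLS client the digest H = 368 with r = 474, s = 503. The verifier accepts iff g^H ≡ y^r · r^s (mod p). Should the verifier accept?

reject

Left side g^H mod p:
Squares mod 523: 487^1≡487, 487^2≡250, 487^4≡263, 487^8≡133, 487^16≡430, 487^32≡281, 487^64≡511, 487^128≡144, 487^256≡339
368 = 256 + 64 + 32 + 16, so 487^368 ≡ 339·511·281·430 ≡ 403 (mod 523)
Right side y^r · r^s mod p:
Squares mod 523: 5^1≡5, 5^2≡25, 5^4≡102, 5^8≡467, 5^16≡521, 5^32≡4, 5^64≡16, 5^128≡256, 5^256≡161
474 = 256 + 128 + 64 + 16 + 8 + 2, so 5^474 ≡ 161·256·16·521·467·25 ≡ 196 (mod 523)
Squares mod 523: 474^1≡474, 474^2≡309, 474^4≡295, 474^8≡207, 474^16≡486, 474^32≡323, 474^64≡252, 474^128≡221, 474^256≡202
503 = 256 + 128 + 64 + 32 + 16 + 4 + 2 + 1, so 474^503 ≡ 202·221·252·323·486·295·309·474 ≡ 330 (mod 523)
196·330 = 64680 ≡ 351 (mod 523)
403 ≠ 351, so verification fails.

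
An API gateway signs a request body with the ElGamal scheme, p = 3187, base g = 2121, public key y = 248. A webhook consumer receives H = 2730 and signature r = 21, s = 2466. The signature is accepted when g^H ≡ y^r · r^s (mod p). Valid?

yes

Left side g^H mod p:
Squares mod 3187: 2121^1≡2121, 2121^2≡1784, 2121^4≡2030, 2121^8≡109, 2121^16≡2320, 2121^32≡2744, 2121^64≡1842, 2121^128≡1996, 2121^256≡266, 2121^512≡642, 2121^1024≡1041, 2121^2048≡101
2730 = 2048 + 512 + 128 + 32 + 8 + 2, so 2121^2730 ≡ 101·642·1996·2744·109·1784 ≡ 502 (mod 3187)
Right side y^r · r^s mod p:
Squares mod 3187: 248^1≡248, 248^2≡951, 248^4≡2480, 248^8≡2677, 248^16≡1953
21 = 16 + 4 + 1, so 248^21 ≡ 1953·2480·248 ≡ 2381 (mod 3187)
Squares mod 3187: 21^1≡21, 21^2≡441, 21^4≡74, 21^8≡2289, 21^16≡93, 21^32≡2275, 21^64≡3124, 21^128≡782, 21^256≡2807, 21^512≡985, 21^1024≡1377, 21^2048≡3051
2466 = 2048 + 256 + 128 + 32 + 2, so 21^2466 ≡ 3051·2807·782·2275·441 ≡ 118 (mod 3187)
2381·118 = 280958 ≡ 502 (mod 3187)
502 ≡ 502 (mod 3187), so the signature is genuine.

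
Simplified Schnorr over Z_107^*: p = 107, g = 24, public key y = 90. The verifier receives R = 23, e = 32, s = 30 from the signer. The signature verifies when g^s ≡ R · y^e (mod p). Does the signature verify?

g^s mod p:
Squares mod 107: 24^1≡24, 24^2≡41, 24^4≡76, 24^8≡105, 24^16≡4
30 = 16 + 8 + 4 + 2, so 24^30 ≡ 4·105·76·41 ≡ 3 (mod 107)
R · y^e mod p:
Squares mod 107: 90^1≡90, 90^2≡75, 90^4≡61, 90^8≡83, 90^16≡41, 90^32≡76
90^32 ≡ 76 (mod 107)
23·76 = 1748 ≡ 36 (mod 107)
3 ≠ 36; the check fails.

does not verify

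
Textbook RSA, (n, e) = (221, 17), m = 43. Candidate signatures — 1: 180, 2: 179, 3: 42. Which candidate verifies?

Candidate 1: Squares mod 221: 180^1≡180, 180^2≡134, 180^4≡55, 180^8≡152, 180^16≡120; 17 = 16 + 1, so 180^17 ≡ 120·180 ≡ 163 (mod 221)
Candidate 2: Squares mod 221: 179^1≡179, 179^2≡217, 179^4≡16, 179^8≡35, 179^16≡120; 17 = 16 + 1, so 179^17 ≡ 120·179 ≡ 43 (mod 221)
  → matches m = 43
Candidate 3: Squares mod 221: 42^1≡42, 42^2≡217, 42^4≡16, 42^8≡35, 42^16≡120; 17 = 16 + 1, so 42^17 ≡ 120·42 ≡ 178 (mod 221)

2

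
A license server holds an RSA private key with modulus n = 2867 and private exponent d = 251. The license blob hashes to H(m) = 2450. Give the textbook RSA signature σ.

Squares mod 2867: (H(m))^1≡2450, (H(m))^2≡1869, (H(m))^4≡1155, (H(m))^8≡870, (H(m))^16≡12, (H(m))^32≡144, (H(m))^64≡667, (H(m))^128≡504
251 = 128 + 64 + 32 + 16 + 8 + 2 + 1, so (H(m))^251 ≡ 504·667·144·12·870·1869·2450 ≡ 628 (mod 2867)

628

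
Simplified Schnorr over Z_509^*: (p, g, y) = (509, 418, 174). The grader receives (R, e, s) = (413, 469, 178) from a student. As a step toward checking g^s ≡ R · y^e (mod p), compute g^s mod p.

418^2 = 174724 ≡ 137
418^4 ≡ 137^2 = 18769 ≡ 445
418^8 ≡ 445^2 = 198025 ≡ 24
418^16 ≡ 24^2 = 576 ≡ 67
418^32 ≡ 67^2 = 4489 ≡ 417
418^64 ≡ 417^2 = 173889 ≡ 320
418^128 ≡ 320^2 = 102400 ≡ 91
178 = 128 + 32 + 16 + 2, so 418^178 ≡ 91·417·67·137 ≡ 196 (mod 509)

196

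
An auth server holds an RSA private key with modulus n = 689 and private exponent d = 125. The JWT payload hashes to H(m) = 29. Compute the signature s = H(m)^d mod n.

620

(H(m))^2 ≡ 29^2 = 841 ≡ 152
(H(m))^4 ≡ 152^2 = 23104 ≡ 367
(H(m))^8 ≡ 367^2 = 134689 ≡ 334
(H(m))^16 ≡ 334^2 = 111556 ≡ 627
(H(m))^32 ≡ 627^2 = 393129 ≡ 399
(H(m))^64 ≡ 399^2 = 159201 ≡ 42
125 = 64 + 32 + 16 + 8 + 4 + 1, so (H(m))^125 ≡ 42·399·627·334·367·29 ≡ 620 (mod 689)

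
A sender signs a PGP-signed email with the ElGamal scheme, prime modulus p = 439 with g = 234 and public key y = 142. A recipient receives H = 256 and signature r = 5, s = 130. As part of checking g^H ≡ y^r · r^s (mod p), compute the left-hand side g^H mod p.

225

Squares mod 439: 234^1≡234, 234^2≡320, 234^4≡113, 234^8≡38, 234^16≡127, 234^32≡325, 234^64≡265, 234^128≡424, 234^256≡225
234^256 ≡ 225 (mod 439)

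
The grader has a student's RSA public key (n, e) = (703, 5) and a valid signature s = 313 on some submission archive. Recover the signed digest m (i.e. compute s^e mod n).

130

s^5 mod 703 = 130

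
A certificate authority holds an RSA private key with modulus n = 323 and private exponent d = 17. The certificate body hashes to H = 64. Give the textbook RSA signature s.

30

H^2 ≡ 64^2 = 4096 ≡ 220
H^4 ≡ 220^2 = 48400 ≡ 273
H^8 ≡ 273^2 = 74529 ≡ 239
H^16 ≡ 239^2 = 57121 ≡ 273
17 = 16 + 1, so H^17 ≡ 273·64 ≡ 30 (mod 323)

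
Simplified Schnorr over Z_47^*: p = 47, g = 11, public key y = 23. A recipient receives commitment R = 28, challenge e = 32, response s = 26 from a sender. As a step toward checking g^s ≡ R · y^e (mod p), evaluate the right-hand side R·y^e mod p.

Squares mod 47: 23^1≡23, 23^2≡12, 23^4≡3, 23^8≡9, 23^16≡34, 23^32≡28
23^32 ≡ 28 (mod 47)
R · y^e ≡ 28·28 = 784 ≡ 32 (mod 47)

32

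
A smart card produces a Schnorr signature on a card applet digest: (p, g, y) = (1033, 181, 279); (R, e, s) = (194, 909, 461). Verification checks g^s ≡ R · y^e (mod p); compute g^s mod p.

Squares mod 1033: 181^1≡181, 181^2≡738, 181^4≡253, 181^8≡996, 181^16≡336, 181^32≡299, 181^64≡563, 181^128≡871, 181^256≡419
461 = 256 + 128 + 64 + 8 + 4 + 1, so 181^461 ≡ 419·871·563·996·253·181 ≡ 555 (mod 1033)

555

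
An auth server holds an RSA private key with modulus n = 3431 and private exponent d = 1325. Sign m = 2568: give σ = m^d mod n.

m^2 ≡ 2568^2 = 6594624 ≡ 242
m^4 ≡ 242^2 = 58564 ≡ 237
m^8 ≡ 237^2 = 56169 ≡ 1273
m^16 ≡ 1273^2 = 1620529 ≡ 1097
m^32 ≡ 1097^2 = 1203409 ≡ 2559
m^64 ≡ 2559^2 = 6548481 ≡ 2133
m^128 ≡ 2133^2 = 4549689 ≡ 183
m^256 ≡ 183^2 = 33489 ≡ 2610
m^512 ≡ 2610^2 = 6812100 ≡ 1565
m^1024 ≡ 1565^2 = 2449225 ≡ 2922
1325 = 1024 + 256 + 32 + 8 + 4 + 1, so m^1325 ≡ 2922·2610·2559·1273·237·2568 ≡ 2858 (mod 3431)

2858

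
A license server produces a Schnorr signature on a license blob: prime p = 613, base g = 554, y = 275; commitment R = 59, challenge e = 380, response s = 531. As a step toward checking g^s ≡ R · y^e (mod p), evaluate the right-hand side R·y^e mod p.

520

Squares mod 613: 275^1≡275, 275^2≡226, 275^4≡197, 275^8≡190, 275^16≡546, 275^32≡198, 275^64≡585, 275^128≡171, 275^256≡430
380 = 256 + 64 + 32 + 16 + 8 + 4, so 275^380 ≡ 430·585·198·546·190·197 ≡ 227 (mod 613)
R · y^e ≡ 59·227 = 13393 ≡ 520 (mod 613)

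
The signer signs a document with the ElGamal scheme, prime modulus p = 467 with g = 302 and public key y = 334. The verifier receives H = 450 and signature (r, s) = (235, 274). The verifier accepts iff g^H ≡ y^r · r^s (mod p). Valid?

yes

Left side g^H mod p:
302^2 = 91204 ≡ 139
302^4 ≡ 139^2 = 19321 ≡ 174
302^8 ≡ 174^2 = 30276 ≡ 388
302^16 ≡ 388^2 = 150544 ≡ 170
302^32 ≡ 170^2 = 28900 ≡ 413
302^64 ≡ 413^2 = 170569 ≡ 114
302^128 ≡ 114^2 = 12996 ≡ 387
302^256 ≡ 387^2 = 149769 ≡ 329
450 = 256 + 128 + 64 + 2, so 302^450 ≡ 329·387·114·139 ≡ 239 (mod 467)
Right side y^r · r^s mod p:
334^2 = 111556 ≡ 410
334^4 ≡ 410^2 = 168100 ≡ 447
334^8 ≡ 447^2 = 199809 ≡ 400
334^16 ≡ 400^2 = 160000 ≡ 286
334^32 ≡ 286^2 = 81796 ≡ 71
334^64 ≡ 71^2 = 5041 ≡ 371
334^128 ≡ 371^2 = 137641 ≡ 343
235 = 128 + 64 + 32 + 8 + 2 + 1, so 334^235 ≡ 343·371·71·400·410·334 ≡ 410 (mod 467)
235^2 = 55225 ≡ 119
235^4 ≡ 119^2 = 14161 ≡ 151
235^8 ≡ 151^2 = 22801 ≡ 385
235^16 ≡ 385^2 = 148225 ≡ 186
235^32 ≡ 186^2 = 34596 ≡ 38
235^64 ≡ 38^2 = 1444 ≡ 43
235^128 ≡ 43^2 = 1849 ≡ 448
235^256 ≡ 448^2 = 200704 ≡ 361
274 = 256 + 16 + 2, so 235^274 ≡ 361·186·119 ≡ 4 (mod 467)
410·4 = 1640 ≡ 239 (mod 467)
239 ≡ 239 (mod 467), so the signature is genuine.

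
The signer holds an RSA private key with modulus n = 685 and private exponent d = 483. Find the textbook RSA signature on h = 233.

127

Squares mod 685: h^1≡233, h^2≡174, h^4≡136, h^8≡1, h^16≡1, h^32≡1, h^64≡1, h^128≡1, h^256≡1
483 = 256 + 128 + 64 + 32 + 2 + 1, so h^483 ≡ 1·1·1·1·174·233 ≡ 127 (mod 685)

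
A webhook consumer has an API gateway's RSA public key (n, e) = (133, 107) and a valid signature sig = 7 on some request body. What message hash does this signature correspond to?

49

sig^2 ≡ 7^2 = 49
sig^4 ≡ 49^2 = 2401 ≡ 7
sig^8 ≡ 7^2 = 49
sig^16 ≡ 49^2 = 2401 ≡ 7
sig^32 ≡ 7^2 = 49
sig^64 ≡ 49^2 = 2401 ≡ 7
107 = 64 + 32 + 8 + 2 + 1, so sig^107 ≡ 7·49·49·49·7 ≡ 49 (mod 133)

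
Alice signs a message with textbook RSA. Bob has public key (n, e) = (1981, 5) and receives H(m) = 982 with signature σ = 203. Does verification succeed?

fails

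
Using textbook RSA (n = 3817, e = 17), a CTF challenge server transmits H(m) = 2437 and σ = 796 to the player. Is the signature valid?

invalid

σ^2 ≡ 796^2 = 633616 ≡ 3811
σ^4 ≡ 3811^2 = 14523721 ≡ 36
σ^8 ≡ 36^2 = 1296
σ^16 ≡ 1296^2 = 1679616 ≡ 136
17 = 16 + 1, so σ^17 ≡ 136·796 ≡ 1380 (mod 3817)
1380 ≠ 2437, so verification fails.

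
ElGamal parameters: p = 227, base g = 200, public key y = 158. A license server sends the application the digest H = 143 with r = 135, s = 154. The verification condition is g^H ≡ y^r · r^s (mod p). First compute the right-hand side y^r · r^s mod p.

162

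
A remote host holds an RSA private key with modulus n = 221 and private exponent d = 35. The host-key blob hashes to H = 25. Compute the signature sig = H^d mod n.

155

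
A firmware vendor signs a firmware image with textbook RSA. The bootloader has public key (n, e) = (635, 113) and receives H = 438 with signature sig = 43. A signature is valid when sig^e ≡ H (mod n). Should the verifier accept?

accept

Squares mod 635: sig^1≡43, sig^2≡579, sig^4≡596, sig^8≡251, sig^16≡136, sig^32≡81, sig^64≡211
113 = 64 + 32 + 16 + 1, so sig^113 ≡ 211·81·136·43 ≡ 438 (mod 635)
Since 438 equals the digest 438, verification succeeds.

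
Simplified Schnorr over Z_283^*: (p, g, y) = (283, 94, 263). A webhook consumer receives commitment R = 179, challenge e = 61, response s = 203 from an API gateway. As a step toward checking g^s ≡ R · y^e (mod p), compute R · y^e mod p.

263^2 = 69169 ≡ 117
263^4 ≡ 117^2 = 13689 ≡ 105
263^8 ≡ 105^2 = 11025 ≡ 271
263^16 ≡ 271^2 = 73441 ≡ 144
263^32 ≡ 144^2 = 20736 ≡ 77
61 = 32 + 16 + 8 + 4 + 1, so 263^61 ≡ 77·144·271·105·263 ≡ 97 (mod 283)
R · y^e ≡ 179·97 = 17363 ≡ 100 (mod 283)

100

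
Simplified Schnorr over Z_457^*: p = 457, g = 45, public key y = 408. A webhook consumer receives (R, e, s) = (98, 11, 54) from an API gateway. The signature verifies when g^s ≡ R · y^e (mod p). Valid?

yes

g^s mod p:
45^2 = 2025 ≡ 197
45^4 ≡ 197^2 = 38809 ≡ 421
45^8 ≡ 421^2 = 177241 ≡ 382
45^16 ≡ 382^2 = 145924 ≡ 141
45^32 ≡ 141^2 = 19881 ≡ 230
54 = 32 + 16 + 4 + 2, so 45^54 ≡ 230·141·421·197 ≡ 373 (mod 457)
R · y^e mod p:
408^2 = 166464 ≡ 116
408^4 ≡ 116^2 = 13456 ≡ 203
408^8 ≡ 203^2 = 41209 ≡ 79
11 = 8 + 2 + 1, so 408^11 ≡ 79·116·408 ≡ 195 (mod 457)
98·195 = 19110 ≡ 373 (mod 457)
373 ≡ 373 (mod 457); signature holds.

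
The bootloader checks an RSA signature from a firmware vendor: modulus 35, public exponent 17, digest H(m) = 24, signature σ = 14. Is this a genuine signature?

σ^2 ≡ 14^2 = 196 ≡ 21
σ^4 ≡ 21^2 = 441 ≡ 21
σ^8 ≡ 21^2 = 441 ≡ 21
σ^16 ≡ 21^2 = 441 ≡ 21
17 = 16 + 1, so σ^17 ≡ 21·14 ≡ 14 (mod 35)
The recovered value 14 does not match the digest 24.

forged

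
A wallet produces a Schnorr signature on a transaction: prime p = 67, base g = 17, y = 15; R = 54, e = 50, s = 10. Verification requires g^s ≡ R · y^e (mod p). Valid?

g^s mod p:
Squares mod 67: 17^1≡17, 17^2≡21, 17^4≡39, 17^8≡47
10 = 8 + 2, so 17^10 ≡ 47·21 ≡ 49 (mod 67)
R · y^e mod p:
Squares mod 67: 15^1≡15, 15^2≡24, 15^4≡40, 15^8≡59, 15^16≡64, 15^32≡9
50 = 32 + 16 + 2, so 15^50 ≡ 9·64·24 ≡ 22 (mod 67)
54·22 = 1188 ≡ 49 (mod 67)
49 ≡ 49 (mod 67); signature holds.

yes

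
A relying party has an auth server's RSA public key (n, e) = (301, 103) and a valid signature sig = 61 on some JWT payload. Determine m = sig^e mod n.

243

sig^103 mod 301 = 243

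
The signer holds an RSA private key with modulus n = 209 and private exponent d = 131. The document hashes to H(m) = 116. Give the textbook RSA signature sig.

(H(m))^131 mod 209 = 127

127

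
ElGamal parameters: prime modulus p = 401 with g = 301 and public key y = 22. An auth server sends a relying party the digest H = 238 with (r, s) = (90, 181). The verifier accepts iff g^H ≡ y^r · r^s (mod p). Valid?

no

Left side g^H mod p:
301^2 = 90601 ≡ 376
301^4 ≡ 376^2 = 141376 ≡ 224
301^8 ≡ 224^2 = 50176 ≡ 51
301^16 ≡ 51^2 = 2601 ≡ 195
301^32 ≡ 195^2 = 38025 ≡ 331
301^64 ≡ 331^2 = 109561 ≡ 88
301^128 ≡ 88^2 = 7744 ≡ 125
238 = 128 + 64 + 32 + 8 + 4 + 2, so 301^238 ≡ 125·88·331·51·224·376 ≡ 223 (mod 401)
Right side y^r · r^s mod p:
22^2 = 484 ≡ 83
22^4 ≡ 83^2 = 6889 ≡ 72
22^8 ≡ 72^2 = 5184 ≡ 372
22^16 ≡ 372^2 = 138384 ≡ 39
22^32 ≡ 39^2 = 1521 ≡ 318
22^64 ≡ 318^2 = 101124 ≡ 72
90 = 64 + 16 + 8 + 2, so 22^90 ≡ 72·39·372·83 ≡ 400 (mod 401)
90^2 = 8100 ≡ 80
90^4 ≡ 80^2 = 6400 ≡ 385
90^8 ≡ 385^2 = 148225 ≡ 256
90^16 ≡ 256^2 = 65536 ≡ 173
90^32 ≡ 173^2 = 29929 ≡ 255
90^64 ≡ 255^2 = 65025 ≡ 63
90^128 ≡ 63^2 = 3969 ≡ 360
181 = 128 + 32 + 16 + 4 + 1, so 90^181 ≡ 360·255·173·385·90 ≡ 64 (mod 401)
400·64 = 25600 ≡ 337 (mod 401)
223 ≠ 337, so verification fails.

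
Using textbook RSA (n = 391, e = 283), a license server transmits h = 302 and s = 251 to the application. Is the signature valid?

s^2 ≡ 251^2 = 63001 ≡ 50
s^4 ≡ 50^2 = 2500 ≡ 154
s^8 ≡ 154^2 = 23716 ≡ 256
s^16 ≡ 256^2 = 65536 ≡ 239
s^32 ≡ 239^2 = 57121 ≡ 35
s^64 ≡ 35^2 = 1225 ≡ 52
s^128 ≡ 52^2 = 2704 ≡ 358
s^256 ≡ 358^2 = 128164 ≡ 307
283 = 256 + 16 + 8 + 2 + 1, so s^283 ≡ 307·239·256·50·251 ≡ 89 (mod 391)
s^283 mod 391 = 89, but h = 302.

invalid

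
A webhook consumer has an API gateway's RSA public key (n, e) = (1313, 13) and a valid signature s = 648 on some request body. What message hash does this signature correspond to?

141

s^2 ≡ 648^2 = 419904 ≡ 1057
s^4 ≡ 1057^2 = 1117249 ≡ 1199
s^8 ≡ 1199^2 = 1437601 ≡ 1179
13 = 8 + 4 + 1, so s^13 ≡ 1179·1199·648 ≡ 141 (mod 1313)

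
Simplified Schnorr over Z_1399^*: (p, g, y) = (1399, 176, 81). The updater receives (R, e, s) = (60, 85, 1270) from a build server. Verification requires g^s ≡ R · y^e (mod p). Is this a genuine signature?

g^s mod p:
Squares mod 1399: 176^1≡176, 176^2≡198, 176^4≡32, 176^8≡1024, 176^16≡725, 176^32≡1000, 176^64≡1114, 176^128≡83, 176^256≡1293, 176^512≡44, 176^1024≡537
1270 = 1024 + 128 + 64 + 32 + 16 + 4 + 2, so 176^1270 ≡ 537·83·1114·1000·725·32·198 ≡ 118 (mod 1399)
R · y^e mod p:
Squares mod 1399: 81^1≡81, 81^2≡965, 81^4≡890, 81^8≡266, 81^16≡806, 81^32≡500, 81^64≡978
85 = 64 + 16 + 4 + 1, so 81^85 ≡ 978·806·890·81 ≡ 305 (mod 1399)
60·305 = 18300 ≡ 113 (mod 1399)
118 ≠ 113; the check fails.

forged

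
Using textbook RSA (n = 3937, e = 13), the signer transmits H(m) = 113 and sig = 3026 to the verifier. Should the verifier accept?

reject

sig^13 mod 3937 = 2091
The recovered value 2091 does not match the digest 113.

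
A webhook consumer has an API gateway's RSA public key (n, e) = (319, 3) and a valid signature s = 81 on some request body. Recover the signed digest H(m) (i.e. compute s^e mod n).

306

Squares mod 319: s^1≡81, s^2≡181
3 = 2 + 1, so s^3 ≡ 181·81 ≡ 306 (mod 319)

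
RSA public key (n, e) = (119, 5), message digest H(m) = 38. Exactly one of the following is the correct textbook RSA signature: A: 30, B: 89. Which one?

Candidate A: 30^2 = 900 ≡ 67; 30^4 ≡ 67^2 = 4489 ≡ 86; 5 = 4 + 1, so 30^5 ≡ 86·30 ≡ 81 (mod 119)
Candidate B: 89^2 = 7921 ≡ 67; 89^4 ≡ 67^2 = 4489 ≡ 86; 5 = 4 + 1, so 89^5 ≡ 86·89 ≡ 38 (mod 119)
  → matches H(m) = 38

B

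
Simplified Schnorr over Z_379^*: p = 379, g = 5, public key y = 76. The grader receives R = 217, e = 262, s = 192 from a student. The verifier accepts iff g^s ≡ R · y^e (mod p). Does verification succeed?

passes

g^s mod p:
5^2 = 25
5^4 ≡ 25^2 = 625 ≡ 246
5^8 ≡ 246^2 = 60516 ≡ 255
5^16 ≡ 255^2 = 65025 ≡ 216
5^32 ≡ 216^2 = 46656 ≡ 39
5^64 ≡ 39^2 = 1521 ≡ 5
5^128 ≡ 5^2 = 25
192 = 128 + 64, so 5^192 ≡ 25·5 ≡ 125 (mod 379)
R · y^e mod p:
76^2 = 5776 ≡ 91
76^4 ≡ 91^2 = 8281 ≡ 322
76^8 ≡ 322^2 = 103684 ≡ 217
76^16 ≡ 217^2 = 47089 ≡ 93
76^32 ≡ 93^2 = 8649 ≡ 311
76^64 ≡ 311^2 = 96721 ≡ 76
76^128 ≡ 76^2 = 5776 ≡ 91
76^256 ≡ 91^2 = 8281 ≡ 322
262 = 256 + 4 + 2, so 76^262 ≡ 322·322·91 ≡ 39 (mod 379)
217·39 = 8463 ≡ 125 (mod 379)
125 ≡ 125 (mod 379); signature holds.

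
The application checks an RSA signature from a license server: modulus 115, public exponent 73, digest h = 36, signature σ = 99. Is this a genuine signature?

forged

σ^2 ≡ 99^2 = 9801 ≡ 26
σ^4 ≡ 26^2 = 676 ≡ 101
σ^8 ≡ 101^2 = 10201 ≡ 81
σ^16 ≡ 81^2 = 6561 ≡ 6
σ^32 ≡ 6^2 = 36
σ^64 ≡ 36^2 = 1296 ≡ 31
73 = 64 + 8 + 1, so σ^73 ≡ 31·81·99 ≡ 74 (mod 115)
The recovered value 74 does not match the digest 36.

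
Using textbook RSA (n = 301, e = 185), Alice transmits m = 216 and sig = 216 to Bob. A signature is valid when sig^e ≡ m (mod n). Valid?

yes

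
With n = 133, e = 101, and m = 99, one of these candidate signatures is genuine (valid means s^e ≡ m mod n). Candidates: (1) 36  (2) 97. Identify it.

Candidate 1: 36^2 = 1296 ≡ 99; 36^4 ≡ 99^2 = 9801 ≡ 92; 36^8 ≡ 92^2 = 8464 ≡ 85; 36^16 ≡ 85^2 = 7225 ≡ 43; 36^32 ≡ 43^2 = 1849 ≡ 120; 36^64 ≡ 120^2 = 14400 ≡ 36; 101 = 64 + 32 + 4 + 1, so 36^101 ≡ 36·120·92·36 ≡ 99 (mod 133)
  → matches m = 99
Candidate 2: 97^2 = 9409 ≡ 99; 97^4 ≡ 99^2 = 9801 ≡ 92; 97^8 ≡ 92^2 = 8464 ≡ 85; 97^16 ≡ 85^2 = 7225 ≡ 43; 97^32 ≡ 43^2 = 1849 ≡ 120; 97^64 ≡ 120^2 = 14400 ≡ 36; 101 = 64 + 32 + 4 + 1, so 97^101 ≡ 36·120·92·97 ≡ 34 (mod 133)

1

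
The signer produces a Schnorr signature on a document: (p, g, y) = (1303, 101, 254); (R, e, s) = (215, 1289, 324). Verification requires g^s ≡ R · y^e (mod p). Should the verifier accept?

g^s mod p:
101^2 = 10201 ≡ 1080
101^4 ≡ 1080^2 = 1166400 ≡ 215
101^8 ≡ 215^2 = 46225 ≡ 620
101^16 ≡ 620^2 = 384400 ≡ 15
101^32 ≡ 15^2 = 225
101^64 ≡ 225^2 = 50625 ≡ 1111
101^128 ≡ 1111^2 = 1234321 ≡ 380
101^256 ≡ 380^2 = 144400 ≡ 1070
324 = 256 + 64 + 4, so 101^324 ≡ 1070·1111·215 ≡ 797 (mod 1303)
R · y^e mod p:
254^2 = 64516 ≡ 669
254^4 ≡ 669^2 = 447561 ≡ 632
254^8 ≡ 632^2 = 399424 ≡ 706
254^16 ≡ 706^2 = 498436 ≡ 690
254^32 ≡ 690^2 = 476100 ≡ 505
254^64 ≡ 505^2 = 255025 ≡ 940
254^128 ≡ 940^2 = 883600 ≡ 166
254^256 ≡ 166^2 = 27556 ≡ 193
254^512 ≡ 193^2 = 37249 ≡ 765
254^1024 ≡ 765^2 = 585225 ≡ 178
1289 = 1024 + 256 + 8 + 1, so 254^1289 ≡ 178·193·706·254 ≡ 1300 (mod 1303)
215·1300 = 279500 ≡ 658 (mod 1303)
797 ≠ 658; the check fails.

reject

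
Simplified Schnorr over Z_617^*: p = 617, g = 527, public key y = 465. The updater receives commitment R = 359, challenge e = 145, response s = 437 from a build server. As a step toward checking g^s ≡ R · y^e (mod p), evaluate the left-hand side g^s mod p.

Squares mod 617: 527^1≡527, 527^2≡79, 527^4≡71, 527^8≡105, 527^16≡536, 527^32≡391, 527^64≡482, 527^128≡332, 527^256≡398
437 = 256 + 128 + 32 + 16 + 4 + 1, so 527^437 ≡ 398·332·391·536·71·527 ≡ 264 (mod 617)

264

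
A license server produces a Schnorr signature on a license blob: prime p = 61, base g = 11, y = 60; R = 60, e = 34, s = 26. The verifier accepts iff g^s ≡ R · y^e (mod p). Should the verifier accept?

accept

g^s mod p:
11^26 mod 61 = 60
R · y^e mod p:
60^34 mod 61 = 1
60·1 = 60 ≡ 60 (mod 61)
60 ≡ 60 (mod 61); signature holds.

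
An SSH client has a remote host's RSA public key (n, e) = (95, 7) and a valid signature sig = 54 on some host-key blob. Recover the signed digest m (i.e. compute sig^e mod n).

sig^2 ≡ 54^2 = 2916 ≡ 66
sig^4 ≡ 66^2 = 4356 ≡ 81
7 = 4 + 2 + 1, so sig^7 ≡ 81·66·54 ≡ 74 (mod 95)

74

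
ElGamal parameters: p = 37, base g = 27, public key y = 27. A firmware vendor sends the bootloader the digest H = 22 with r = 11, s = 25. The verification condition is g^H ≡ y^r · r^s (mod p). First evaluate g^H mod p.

10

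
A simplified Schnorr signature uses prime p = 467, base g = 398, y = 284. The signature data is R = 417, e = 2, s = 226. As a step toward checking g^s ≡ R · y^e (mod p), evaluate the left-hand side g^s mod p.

Squares mod 467: 398^1≡398, 398^2≡91, 398^4≡342, 398^8≡214, 398^16≡30, 398^32≡433, 398^64≡222, 398^128≡249
226 = 128 + 64 + 32 + 2, so 398^226 ≡ 249·222·433·91 ≡ 212 (mod 467)

212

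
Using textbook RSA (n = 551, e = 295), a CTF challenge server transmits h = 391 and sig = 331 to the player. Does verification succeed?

sig^2 ≡ 331^2 = 109561 ≡ 463
sig^4 ≡ 463^2 = 214369 ≡ 30
sig^8 ≡ 30^2 = 900 ≡ 349
sig^16 ≡ 349^2 = 121801 ≡ 30
sig^32 ≡ 30^2 = 900 ≡ 349
sig^64 ≡ 349^2 = 121801 ≡ 30
sig^128 ≡ 30^2 = 900 ≡ 349
sig^256 ≡ 349^2 = 121801 ≡ 30
295 = 256 + 32 + 4 + 2 + 1, so sig^295 ≡ 30·349·30·463·331 ≡ 46 (mod 551)
sig^295 mod 551 = 46, but h = 391.

fails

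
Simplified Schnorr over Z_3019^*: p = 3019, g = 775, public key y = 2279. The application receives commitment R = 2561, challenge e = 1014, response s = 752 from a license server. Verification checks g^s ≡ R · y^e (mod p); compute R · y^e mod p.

744

Squares mod 3019: 2279^1≡2279, 2279^2≡1161, 2279^4≡1447, 2279^8≡1642, 2279^16≡197, 2279^32≡2581, 2279^64≡1647, 2279^128≡1547, 2279^256≡2161, 2279^512≡2547
1014 = 512 + 256 + 128 + 64 + 32 + 16 + 4 + 2, so 2279^1014 ≡ 2547·2161·1547·1647·2581·197·1447·1161 ≡ 1409 (mod 3019)
R · y^e ≡ 2561·1409 = 3608449 ≡ 744 (mod 3019)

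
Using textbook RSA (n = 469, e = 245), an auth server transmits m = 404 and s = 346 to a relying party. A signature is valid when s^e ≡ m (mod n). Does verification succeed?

passes

s^2 ≡ 346^2 = 119716 ≡ 121
s^4 ≡ 121^2 = 14641 ≡ 102
s^8 ≡ 102^2 = 10404 ≡ 86
s^16 ≡ 86^2 = 7396 ≡ 361
s^32 ≡ 361^2 = 130321 ≡ 408
s^64 ≡ 408^2 = 166464 ≡ 438
s^128 ≡ 438^2 = 191844 ≡ 23
245 = 128 + 64 + 32 + 16 + 4 + 1, so s^245 ≡ 23·438·408·361·102·346 ≡ 404 (mod 469)
Since 404 equals the digest 404, verification succeeds.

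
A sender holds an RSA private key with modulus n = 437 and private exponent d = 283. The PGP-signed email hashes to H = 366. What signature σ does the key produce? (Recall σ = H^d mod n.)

H^2 ≡ 366^2 = 133956 ≡ 234
H^4 ≡ 234^2 = 54756 ≡ 131
H^8 ≡ 131^2 = 17161 ≡ 118
H^16 ≡ 118^2 = 13924 ≡ 377
H^32 ≡ 377^2 = 142129 ≡ 104
H^64 ≡ 104^2 = 10816 ≡ 328
H^128 ≡ 328^2 = 107584 ≡ 82
H^256 ≡ 82^2 = 6724 ≡ 169
283 = 256 + 16 + 8 + 2 + 1, so H^283 ≡ 169·377·118·234·366 ≡ 112 (mod 437)

112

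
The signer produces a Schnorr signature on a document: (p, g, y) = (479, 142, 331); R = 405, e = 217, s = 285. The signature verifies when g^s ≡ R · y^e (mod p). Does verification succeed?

g^s mod p:
142^2 = 20164 ≡ 46
142^4 ≡ 46^2 = 2116 ≡ 200
142^8 ≡ 200^2 = 40000 ≡ 243
142^16 ≡ 243^2 = 59049 ≡ 132
142^32 ≡ 132^2 = 17424 ≡ 180
142^64 ≡ 180^2 = 32400 ≡ 307
142^128 ≡ 307^2 = 94249 ≡ 365
142^256 ≡ 365^2 = 133225 ≡ 63
285 = 256 + 16 + 8 + 4 + 1, so 142^285 ≡ 63·132·243·200·142 ≡ 100 (mod 479)
R · y^e mod p:
331^2 = 109561 ≡ 349
331^4 ≡ 349^2 = 121801 ≡ 135
331^8 ≡ 135^2 = 18225 ≡ 23
331^16 ≡ 23^2 = 529 ≡ 50
331^32 ≡ 50^2 = 2500 ≡ 105
331^64 ≡ 105^2 = 11025 ≡ 8
331^128 ≡ 8^2 = 64
217 = 128 + 64 + 16 + 8 + 1, so 331^217 ≡ 64·8·50·23·331 ≡ 154 (mod 479)
405·154 = 62370 ≡ 100 (mod 479)
100 ≡ 100 (mod 479); signature holds.

passes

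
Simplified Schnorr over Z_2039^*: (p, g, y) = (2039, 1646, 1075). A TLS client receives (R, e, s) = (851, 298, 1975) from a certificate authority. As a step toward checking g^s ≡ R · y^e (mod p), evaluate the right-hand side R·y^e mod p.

1775

Squares mod 2039: 1075^1≡1075, 1075^2≡1551, 1075^4≡1620, 1075^8≡207, 1075^16≡30, 1075^32≡900, 1075^64≡517, 1075^128≡180, 1075^256≡1815
298 = 256 + 32 + 8 + 2, so 1075^298 ≡ 1815·900·207·1551 ≡ 1133 (mod 2039)
R · y^e ≡ 851·1133 = 964183 ≡ 1775 (mod 2039)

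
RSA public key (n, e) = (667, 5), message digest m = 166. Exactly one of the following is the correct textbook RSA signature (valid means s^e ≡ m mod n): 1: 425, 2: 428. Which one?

1

Candidate 1: 425^2 = 180625 ≡ 535; 425^4 ≡ 535^2 = 286225 ≡ 82; 5 = 4 + 1, so 425^5 ≡ 82·425 ≡ 166 (mod 667)
  → matches m = 166
Candidate 2: 428^2 = 183184 ≡ 426; 428^4 ≡ 426^2 = 181476 ≡ 52; 5 = 4 + 1, so 428^5 ≡ 52·428 ≡ 245 (mod 667)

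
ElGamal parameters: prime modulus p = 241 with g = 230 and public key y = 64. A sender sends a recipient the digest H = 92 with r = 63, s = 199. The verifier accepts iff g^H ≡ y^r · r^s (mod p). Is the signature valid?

Left side g^H mod p:
230^92 mod 241 = 4
Right side y^r · r^s mod p:
64^63 mod 241 = 177
63^199 mod 241 = 203
177·203 = 35931 ≡ 22 (mod 241)
4 ≠ 22, so verification fails.

invalid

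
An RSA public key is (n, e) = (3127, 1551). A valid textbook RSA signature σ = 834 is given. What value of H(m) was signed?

1171

Squares mod 3127: σ^1≡834, σ^2≡1362, σ^4≡733, σ^8≡2572, σ^16≡1579, σ^32≡1022, σ^64≡66, σ^128≡1229, σ^256≡100, σ^512≡619, σ^1024≡1667
1551 = 1024 + 512 + 8 + 4 + 2 + 1, so σ^1551 ≡ 1667·619·2572·733·1362·834 ≡ 1171 (mod 3127)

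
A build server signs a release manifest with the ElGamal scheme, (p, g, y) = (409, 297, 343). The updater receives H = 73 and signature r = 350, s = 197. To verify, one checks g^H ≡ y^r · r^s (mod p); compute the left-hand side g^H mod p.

290

297^2 = 88209 ≡ 274
297^4 ≡ 274^2 = 75076 ≡ 229
297^8 ≡ 229^2 = 52441 ≡ 89
297^16 ≡ 89^2 = 7921 ≡ 150
297^32 ≡ 150^2 = 22500 ≡ 5
297^64 ≡ 5^2 = 25
73 = 64 + 8 + 1, so 297^73 ≡ 25·89·297 ≡ 290 (mod 409)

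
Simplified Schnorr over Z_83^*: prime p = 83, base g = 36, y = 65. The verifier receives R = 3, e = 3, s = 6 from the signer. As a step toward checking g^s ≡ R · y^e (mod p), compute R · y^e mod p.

17

65^3 mod 83 = 61
R · y^e ≡ 3·61 = 183 ≡ 17 (mod 83)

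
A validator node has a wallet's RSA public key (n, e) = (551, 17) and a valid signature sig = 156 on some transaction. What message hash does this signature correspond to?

sig^17 mod 551 = 119

119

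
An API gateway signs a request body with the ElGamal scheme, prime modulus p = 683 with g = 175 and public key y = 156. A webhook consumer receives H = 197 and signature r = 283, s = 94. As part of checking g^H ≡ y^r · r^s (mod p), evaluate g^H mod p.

134

175^197 mod 683 = 134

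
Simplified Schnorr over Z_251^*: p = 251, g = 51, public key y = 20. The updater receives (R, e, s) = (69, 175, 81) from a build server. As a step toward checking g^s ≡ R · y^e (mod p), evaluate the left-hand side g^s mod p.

69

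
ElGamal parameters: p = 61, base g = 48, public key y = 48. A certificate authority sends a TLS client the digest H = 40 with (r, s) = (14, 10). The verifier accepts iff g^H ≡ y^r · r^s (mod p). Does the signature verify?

verifies

Left side g^H mod p:
48^2 = 2304 ≡ 47
48^4 ≡ 47^2 = 2209 ≡ 13
48^8 ≡ 13^2 = 169 ≡ 47
48^16 ≡ 47^2 = 2209 ≡ 13
48^32 ≡ 13^2 = 169 ≡ 47
40 = 32 + 8, so 48^40 ≡ 47·47 ≡ 13 (mod 61)
Right side y^r · r^s mod p:
48^2 = 2304 ≡ 47
48^4 ≡ 47^2 = 2209 ≡ 13
48^8 ≡ 13^2 = 169 ≡ 47
14 = 8 + 4 + 2, so 48^14 ≡ 47·13·47 ≡ 47 (mod 61)
14^2 = 196 ≡ 13
14^4 ≡ 13^2 = 169 ≡ 47
14^8 ≡ 47^2 = 2209 ≡ 13
10 = 8 + 2, so 14^10 ≡ 13·13 ≡ 47 (mod 61)
47·47 = 2209 ≡ 13 (mod 61)
13 ≡ 13 (mod 61), so the signature is genuine.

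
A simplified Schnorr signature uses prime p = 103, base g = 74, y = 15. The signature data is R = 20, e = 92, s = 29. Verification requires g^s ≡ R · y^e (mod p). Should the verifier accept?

g^s mod p:
Squares mod 103: 74^1≡74, 74^2≡17, 74^4≡83, 74^8≡91, 74^16≡41
29 = 16 + 8 + 4 + 1, so 74^29 ≡ 41·91·83·74 ≡ 53 (mod 103)
R · y^e mod p:
Squares mod 103: 15^1≡15, 15^2≡19, 15^4≡52, 15^8≡26, 15^16≡58, 15^32≡68, 15^64≡92
92 = 64 + 16 + 8 + 4, so 15^92 ≡ 92·58·26·52 ≡ 49 (mod 103)
20·49 = 980 ≡ 53 (mod 103)
53 ≡ 53 (mod 103); signature holds.

accept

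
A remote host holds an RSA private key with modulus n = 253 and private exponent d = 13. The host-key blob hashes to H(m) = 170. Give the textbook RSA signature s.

81

Squares mod 253: (H(m))^1≡170, (H(m))^2≡58, (H(m))^4≡75, (H(m))^8≡59
13 = 8 + 4 + 1, so (H(m))^13 ≡ 59·75·170 ≡ 81 (mod 253)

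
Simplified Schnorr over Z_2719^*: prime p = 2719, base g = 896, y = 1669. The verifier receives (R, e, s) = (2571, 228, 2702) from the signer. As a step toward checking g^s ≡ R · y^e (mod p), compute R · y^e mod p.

1669^228 mod 2719 = 781
R · y^e ≡ 2571·781 = 2007951 ≡ 1329 (mod 2719)

1329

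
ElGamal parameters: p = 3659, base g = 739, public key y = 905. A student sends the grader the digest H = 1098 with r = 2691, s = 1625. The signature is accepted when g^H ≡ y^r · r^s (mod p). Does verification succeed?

passes

Left side g^H mod p:
739^1098 mod 3659 = 418
Right side y^r · r^s mod p:
905^2691 mod 3659 = 297
2691^1625 mod 3659 = 679
297·679 = 201663 ≡ 418 (mod 3659)
418 ≡ 418 (mod 3659), so the signature is genuine.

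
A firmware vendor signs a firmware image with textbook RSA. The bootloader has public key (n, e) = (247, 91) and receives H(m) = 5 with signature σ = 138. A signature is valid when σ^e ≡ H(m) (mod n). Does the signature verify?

Squares mod 247: σ^1≡138, σ^2≡25, σ^4≡131, σ^8≡118, σ^16≡92, σ^32≡66, σ^64≡157
91 = 64 + 16 + 8 + 2 + 1, so σ^91 ≡ 157·92·118·25·138 ≡ 5 (mod 247)
σ^91 mod 247 = 5 matches H(m).

verifies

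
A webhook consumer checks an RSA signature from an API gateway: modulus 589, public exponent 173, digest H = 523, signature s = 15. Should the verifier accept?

Squares mod 589: s^1≡15, s^2≡225, s^4≡560, s^8≡252, s^16≡481, s^32≡473, s^64≡498, s^128≡35
173 = 128 + 32 + 8 + 4 + 1, so s^173 ≡ 35·473·252·560·15 ≡ 554 (mod 589)
554 ≠ 523, so verification fails.

reject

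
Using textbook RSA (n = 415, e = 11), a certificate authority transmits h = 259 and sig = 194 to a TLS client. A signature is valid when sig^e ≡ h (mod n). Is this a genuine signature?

genuine

sig^2 ≡ 194^2 = 37636 ≡ 286
sig^4 ≡ 286^2 = 81796 ≡ 41
sig^8 ≡ 41^2 = 1681 ≡ 21
11 = 8 + 2 + 1, so sig^11 ≡ 21·286·194 ≡ 259 (mod 415)
Since 259 equals the digest 259, verification succeeds.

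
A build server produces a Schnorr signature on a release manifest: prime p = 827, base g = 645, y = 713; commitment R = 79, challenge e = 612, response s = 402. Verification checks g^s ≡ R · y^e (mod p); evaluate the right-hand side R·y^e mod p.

623

713^2 = 508369 ≡ 591
713^4 ≡ 591^2 = 349281 ≡ 287
713^8 ≡ 287^2 = 82369 ≡ 496
713^16 ≡ 496^2 = 246016 ≡ 397
713^32 ≡ 397^2 = 157609 ≡ 479
713^64 ≡ 479^2 = 229441 ≡ 362
713^128 ≡ 362^2 = 131044 ≡ 378
713^256 ≡ 378^2 = 142884 ≡ 640
713^512 ≡ 640^2 = 409600 ≡ 235
612 = 512 + 64 + 32 + 4, so 713^612 ≡ 235·362·479·287 ≡ 301 (mod 827)
R · y^e ≡ 79·301 = 23779 ≡ 623 (mod 827)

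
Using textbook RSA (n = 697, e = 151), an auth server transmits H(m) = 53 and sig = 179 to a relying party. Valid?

yes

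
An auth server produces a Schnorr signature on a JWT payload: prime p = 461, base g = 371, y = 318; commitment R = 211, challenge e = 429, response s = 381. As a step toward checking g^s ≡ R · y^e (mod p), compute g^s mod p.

371^2 = 137641 ≡ 263
371^4 ≡ 263^2 = 69169 ≡ 19
371^8 ≡ 19^2 = 361
371^16 ≡ 361^2 = 130321 ≡ 319
371^32 ≡ 319^2 = 101761 ≡ 341
371^64 ≡ 341^2 = 116281 ≡ 109
371^128 ≡ 109^2 = 11881 ≡ 356
371^256 ≡ 356^2 = 126736 ≡ 422
381 = 256 + 64 + 32 + 16 + 8 + 4 + 1, so 371^381 ≡ 422·109·341·319·361·19·371 ≡ 183 (mod 461)

183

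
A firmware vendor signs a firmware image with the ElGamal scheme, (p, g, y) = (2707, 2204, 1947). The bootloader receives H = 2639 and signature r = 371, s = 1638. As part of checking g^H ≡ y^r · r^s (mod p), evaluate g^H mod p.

2204^2639 mod 2707 = 1081

1081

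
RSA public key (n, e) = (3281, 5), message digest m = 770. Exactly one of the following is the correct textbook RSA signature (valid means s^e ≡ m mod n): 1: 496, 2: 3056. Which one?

Candidate 1: Squares mod 3281: 496^1≡496, 496^2≡3222, 496^4≡200; 5 = 4 + 1, so 496^5 ≡ 200·496 ≡ 770 (mod 3281)
  → matches m = 770
Candidate 2: Squares mod 3281: 3056^1≡3056, 3056^2≡1410, 3056^4≡3095; 5 = 4 + 1, so 3056^5 ≡ 3095·3056 ≡ 2478 (mod 3281)

1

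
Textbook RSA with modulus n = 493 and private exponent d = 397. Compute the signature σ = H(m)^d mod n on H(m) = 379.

3

Squares mod 493: (H(m))^1≡379, (H(m))^2≡178, (H(m))^4≡132, (H(m))^8≡169, (H(m))^16≡460, (H(m))^32≡103, (H(m))^64≡256, (H(m))^128≡460, (H(m))^256≡103
397 = 256 + 128 + 8 + 4 + 1, so (H(m))^397 ≡ 103·460·169·132·379 ≡ 3 (mod 493)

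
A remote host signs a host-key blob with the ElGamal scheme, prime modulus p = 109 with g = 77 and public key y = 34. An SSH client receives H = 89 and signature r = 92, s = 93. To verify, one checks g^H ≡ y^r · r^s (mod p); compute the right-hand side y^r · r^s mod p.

Squares mod 109: 34^1≡34, 34^2≡66, 34^4≡105, 34^8≡16, 34^16≡38, 34^32≡27, 34^64≡75
92 = 64 + 16 + 8 + 4, so 34^92 ≡ 75·38·16·105 ≡ 66 (mod 109)
Squares mod 109: 92^1≡92, 92^2≡71, 92^4≡27, 92^8≡75, 92^16≡66, 92^32≡105, 92^64≡16
93 = 64 + 16 + 8 + 4 + 1, so 92^93 ≡ 16·66·75·27·92 ≡ 8 (mod 109)
y^r · r^s ≡ 66·8 = 528 ≡ 92 (mod 109)

92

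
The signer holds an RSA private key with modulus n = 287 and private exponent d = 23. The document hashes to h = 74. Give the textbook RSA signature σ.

226

h^2 ≡ 74^2 = 5476 ≡ 23
h^4 ≡ 23^2 = 529 ≡ 242
h^8 ≡ 242^2 = 58564 ≡ 16
h^16 ≡ 16^2 = 256
23 = 16 + 4 + 2 + 1, so h^23 ≡ 256·242·23·74 ≡ 226 (mod 287)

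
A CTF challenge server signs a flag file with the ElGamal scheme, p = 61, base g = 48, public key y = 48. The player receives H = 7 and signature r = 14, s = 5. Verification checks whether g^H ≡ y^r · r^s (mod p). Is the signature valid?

invalid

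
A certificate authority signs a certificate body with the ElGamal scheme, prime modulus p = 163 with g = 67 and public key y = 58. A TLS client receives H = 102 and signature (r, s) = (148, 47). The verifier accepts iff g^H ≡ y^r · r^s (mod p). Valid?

no

Left side g^H mod p:
Squares mod 163: 67^1≡67, 67^2≡88, 67^4≡83, 67^8≡43, 67^16≡56, 67^32≡39, 67^64≡54
102 = 64 + 32 + 4 + 2, so 67^102 ≡ 54·39·83·88 ≡ 77 (mod 163)
Right side y^r · r^s mod p:
Squares mod 163: 58^1≡58, 58^2≡104, 58^4≡58, 58^8≡104, 58^16≡58, 58^32≡104, 58^64≡58, 58^128≡104
148 = 128 + 16 + 4, so 58^148 ≡ 104·58·58 ≡ 58 (mod 163)
Squares mod 163: 148^1≡148, 148^2≡62, 148^4≡95, 148^8≡60, 148^16≡14, 148^32≡33
47 = 32 + 8 + 4 + 2 + 1, so 148^47 ≡ 33·60·95·62·148 ≡ 67 (mod 163)
58·67 = 3886 ≡ 137 (mod 163)
77 ≠ 137, so verification fails.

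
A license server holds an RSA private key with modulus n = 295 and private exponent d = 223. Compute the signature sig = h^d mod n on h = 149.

224

h^2 ≡ 149^2 = 22201 ≡ 76
h^4 ≡ 76^2 = 5776 ≡ 171
h^8 ≡ 171^2 = 29241 ≡ 36
h^16 ≡ 36^2 = 1296 ≡ 116
h^32 ≡ 116^2 = 13456 ≡ 181
h^64 ≡ 181^2 = 32761 ≡ 16
h^128 ≡ 16^2 = 256
223 = 128 + 64 + 16 + 8 + 4 + 2 + 1, so h^223 ≡ 256·16·116·36·171·76·149 ≡ 224 (mod 295)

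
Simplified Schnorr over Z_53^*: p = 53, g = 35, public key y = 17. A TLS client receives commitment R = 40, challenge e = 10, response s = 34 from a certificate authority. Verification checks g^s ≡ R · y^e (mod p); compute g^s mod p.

35^2 = 1225 ≡ 6
35^4 ≡ 6^2 = 36
35^8 ≡ 36^2 = 1296 ≡ 24
35^16 ≡ 24^2 = 576 ≡ 46
35^32 ≡ 46^2 = 2116 ≡ 49
34 = 32 + 2, so 35^34 ≡ 49·6 ≡ 29 (mod 53)

29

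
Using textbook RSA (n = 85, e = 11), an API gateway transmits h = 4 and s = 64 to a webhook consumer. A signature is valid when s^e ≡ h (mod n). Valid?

yes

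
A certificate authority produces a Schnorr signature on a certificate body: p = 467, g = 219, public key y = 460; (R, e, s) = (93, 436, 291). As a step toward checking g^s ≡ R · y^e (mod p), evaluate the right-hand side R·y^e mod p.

103

460^2 = 211600 ≡ 49
460^4 ≡ 49^2 = 2401 ≡ 66
460^8 ≡ 66^2 = 4356 ≡ 153
460^16 ≡ 153^2 = 23409 ≡ 59
460^32 ≡ 59^2 = 3481 ≡ 212
460^64 ≡ 212^2 = 44944 ≡ 112
460^128 ≡ 112^2 = 12544 ≡ 402
460^256 ≡ 402^2 = 161604 ≡ 22
436 = 256 + 128 + 32 + 16 + 4, so 460^436 ≡ 22·402·212·59·66 ≡ 443 (mod 467)
R · y^e ≡ 93·443 = 41199 ≡ 103 (mod 467)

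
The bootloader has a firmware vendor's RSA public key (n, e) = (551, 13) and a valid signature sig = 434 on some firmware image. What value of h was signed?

Squares mod 551: sig^1≡434, sig^2≡465, sig^4≡233, sig^8≡291
13 = 8 + 4 + 1, so sig^13 ≡ 291·233·434 ≡ 347 (mod 551)

347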